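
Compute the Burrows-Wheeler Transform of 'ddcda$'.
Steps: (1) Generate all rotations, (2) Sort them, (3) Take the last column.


Rotations (sorted):
  0: $ddcda -> last char: a
  1: a$ddcd -> last char: d
  2: cda$dd -> last char: d
  3: da$ddc -> last char: c
  4: dcda$d -> last char: d
  5: ddcda$ -> last char: $


BWT = addcd$


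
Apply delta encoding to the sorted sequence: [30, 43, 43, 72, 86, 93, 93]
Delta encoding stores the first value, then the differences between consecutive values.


First value: 30
Deltas:
  43 - 30 = 13
  43 - 43 = 0
  72 - 43 = 29
  86 - 72 = 14
  93 - 86 = 7
  93 - 93 = 0


Delta encoded: [30, 13, 0, 29, 14, 7, 0]


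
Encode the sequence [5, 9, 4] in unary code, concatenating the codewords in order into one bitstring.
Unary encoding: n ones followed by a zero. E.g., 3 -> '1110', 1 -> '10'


Encode each number as n ones followed by a terminating 0:
  5 -> 111110 (6 bits)
  9 -> 1111111110 (10 bits)
  4 -> 11110 (5 bits)
Total length = 6 + 10 + 5 = 21 bits.

Unary([5, 9, 4]) = 111110111111111011110 (21 bits)


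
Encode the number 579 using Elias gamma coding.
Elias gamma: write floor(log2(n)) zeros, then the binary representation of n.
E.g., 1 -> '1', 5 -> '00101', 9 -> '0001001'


num_bits = floor(log2(579)) + 1 = 10
leading_zeros = num_bits - 1 = 9
binary(579) = 1001000011

Elias gamma(579) = '000000000' + '1001000011' = 0000000001001000011 (19 bits)


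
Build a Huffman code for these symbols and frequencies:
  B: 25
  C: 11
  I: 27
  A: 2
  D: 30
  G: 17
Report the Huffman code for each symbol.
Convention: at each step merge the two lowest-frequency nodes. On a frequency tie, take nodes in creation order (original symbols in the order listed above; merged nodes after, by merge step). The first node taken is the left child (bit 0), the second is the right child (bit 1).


Huffman tree construction:
Step 1: Merge A(2) + C(11) = 13
Step 2: Merge (A+C)(13) + G(17) = 30
Step 3: Merge B(25) + I(27) = 52
Step 4: Merge D(30) + ((A+C)+G)(30) = 60
Step 5: Merge (B+I)(52) + (D+((A+C)+G))(60) = 112
Read each symbol's code off the tree from the root (left child = 0, right child = 1).

Codes:
  B: 00 (length 2)
  C: 1101 (length 4)
  I: 01 (length 2)
  A: 1100 (length 4)
  D: 10 (length 2)
  G: 111 (length 3)
Average code length: 267/112 = 2.3839 bits/symbol


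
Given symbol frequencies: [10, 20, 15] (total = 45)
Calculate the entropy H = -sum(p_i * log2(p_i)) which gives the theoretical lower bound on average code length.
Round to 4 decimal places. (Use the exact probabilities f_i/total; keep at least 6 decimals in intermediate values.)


Per-symbol terms -p_i * log2(p_i) with p_i = f_i/45:
  p = 10/45 = 0.222222: log2(p) = -2.169925, -p*log2(p) = 0.482206
  p = 20/45 = 0.444444: log2(p) = -1.169925, -p*log2(p) = 0.519967
  p = 15/45 = 0.333333: log2(p) = -1.584963, -p*log2(p) = 0.528321
H = 0.482206 + 0.519967 + 0.528321 = 1.530494

H = 1.5305 bits/symbol


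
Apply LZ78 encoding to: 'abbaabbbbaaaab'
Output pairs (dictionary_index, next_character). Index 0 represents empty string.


LZ78 encoding steps:
Dictionary: {0: ''}
Step 1: w='' (idx 0), next='a' -> output (0, 'a'), add 'a' as idx 1
Step 2: w='' (idx 0), next='b' -> output (0, 'b'), add 'b' as idx 2
Step 3: w='b' (idx 2), next='a' -> output (2, 'a'), add 'ba' as idx 3
Step 4: w='a' (idx 1), next='b' -> output (1, 'b'), add 'ab' as idx 4
Step 5: w='b' (idx 2), next='b' -> output (2, 'b'), add 'bb' as idx 5
Step 6: w='ba' (idx 3), next='a' -> output (3, 'a'), add 'baa' as idx 6
Step 7: w='a' (idx 1), next='a' -> output (1, 'a'), add 'aa' as idx 7
Step 8: w='b' (idx 2), end of input -> output (2, '')


Encoded: [(0, 'a'), (0, 'b'), (2, 'a'), (1, 'b'), (2, 'b'), (3, 'a'), (1, 'a'), (2, '')]


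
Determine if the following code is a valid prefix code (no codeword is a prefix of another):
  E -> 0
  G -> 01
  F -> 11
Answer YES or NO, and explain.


Checking each pair (does one codeword prefix another?):
  E='0' vs G='01': prefix -- VIOLATION

NO -- this is NOT a valid prefix code. E (0) is a prefix of G (01).


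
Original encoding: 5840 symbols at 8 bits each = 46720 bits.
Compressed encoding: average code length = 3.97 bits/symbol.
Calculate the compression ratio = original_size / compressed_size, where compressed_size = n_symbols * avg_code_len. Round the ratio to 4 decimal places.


original_size = n_symbols * orig_bits = 5840 * 8 = 46720 bits
compressed_size = n_symbols * avg_code_len = 5840 * 3.97 = 23184.8 bits
ratio = original_size / compressed_size = 46720 / 23184.8 = 2.0151

Compression ratio = 2.0151


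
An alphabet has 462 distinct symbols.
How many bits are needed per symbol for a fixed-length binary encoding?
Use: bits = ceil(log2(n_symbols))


log2(462) = 8.8517
Bracket: 2^8 = 256 < 462 <= 2^9 = 512
So ceil(log2(462)) = 9

bits = ceil(log2(462)) = ceil(8.8517) = 9 bits


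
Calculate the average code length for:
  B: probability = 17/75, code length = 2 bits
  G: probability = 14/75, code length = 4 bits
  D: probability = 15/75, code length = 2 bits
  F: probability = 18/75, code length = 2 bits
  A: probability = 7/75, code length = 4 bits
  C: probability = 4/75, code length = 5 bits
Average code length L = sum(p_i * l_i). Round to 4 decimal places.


Weighted contributions p_i * l_i:
  B: (17/75) * 2 = 34/75
  G: (14/75) * 4 = 56/75
  D: (15/75) * 2 = 30/75
  F: (18/75) * 2 = 36/75
  A: (7/75) * 4 = 28/75
  C: (4/75) * 5 = 20/75
Sum = (34 + 56 + 30 + 36 + 28 + 20)/75 = 204/75

L = 204/75 = 2.7200 bits/symbol


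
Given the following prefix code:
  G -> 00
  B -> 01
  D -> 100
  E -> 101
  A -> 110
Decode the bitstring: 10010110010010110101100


Decoding step by step:
Bits 100 -> D
Bits 101 -> E
Bits 100 -> D
Bits 100 -> D
Bits 101 -> E
Bits 101 -> E
Bits 01 -> B
Bits 100 -> D


Decoded message: DEDDEEBD


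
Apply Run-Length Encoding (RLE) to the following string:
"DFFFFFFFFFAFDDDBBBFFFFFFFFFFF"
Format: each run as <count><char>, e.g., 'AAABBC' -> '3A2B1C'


Scanning runs left to right:
  i=0: run of 'D' x 1 -> '1D'
  i=1: run of 'F' x 9 -> '9F'
  i=10: run of 'A' x 1 -> '1A'
  i=11: run of 'F' x 1 -> '1F'
  i=12: run of 'D' x 3 -> '3D'
  i=15: run of 'B' x 3 -> '3B'
  i=18: run of 'F' x 11 -> '11F'

RLE = 1D9F1A1F3D3B11F


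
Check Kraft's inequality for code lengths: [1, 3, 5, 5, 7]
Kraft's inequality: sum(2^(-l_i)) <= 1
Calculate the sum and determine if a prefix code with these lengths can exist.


Sum = 2^(-1) + 2^(-3) + 2^(-5) + 2^(-5) + 2^(-7)
    = 0.5 + 0.125 + 0.03125 + 0.03125 + 0.0078125
    = 89/128 = 0.6953125
Since 0.6953125 <= 1, Kraft's inequality IS satisfied.
A prefix code with these lengths CAN exist.

Kraft sum = 0.6953125. Satisfied.


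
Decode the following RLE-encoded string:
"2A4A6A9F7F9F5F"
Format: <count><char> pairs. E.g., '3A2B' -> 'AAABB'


Expanding each <count><char> pair:
  2A -> 'AA'
  4A -> 'AAAA'
  6A -> 'AAAAAA'
  9F -> 'FFFFFFFFF'
  7F -> 'FFFFFFF'
  9F -> 'FFFFFFFFF'
  5F -> 'FFFFF'

Decoded = AAAAAAAAAAAAFFFFFFFFFFFFFFFFFFFFFFFFFFFFFF


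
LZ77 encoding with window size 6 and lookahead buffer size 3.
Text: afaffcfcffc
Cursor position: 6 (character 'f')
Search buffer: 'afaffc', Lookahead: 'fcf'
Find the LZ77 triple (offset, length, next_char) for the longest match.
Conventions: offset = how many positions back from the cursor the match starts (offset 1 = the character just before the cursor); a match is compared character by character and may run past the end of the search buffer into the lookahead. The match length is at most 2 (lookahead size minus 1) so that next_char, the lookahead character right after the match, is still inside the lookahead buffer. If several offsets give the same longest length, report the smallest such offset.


Try each offset into the search buffer:
  offset=1 (pos 5, char 'c'): match length 0
  offset=2 (pos 4, char 'f'): match length 2
  offset=3 (pos 3, char 'f'): match length 1
  offset=4 (pos 2, char 'a'): match length 0
  offset=5 (pos 1, char 'f'): match length 1
  offset=6 (pos 0, char 'a'): match length 0
Longest match has length 2 at offset 2.
next_char = character at position 6 + 2 = 8 -> 'f'

Best match: offset=2, length=2 (matching 'fc' starting at position 4)
LZ77 triple: (2, 2, 'f')


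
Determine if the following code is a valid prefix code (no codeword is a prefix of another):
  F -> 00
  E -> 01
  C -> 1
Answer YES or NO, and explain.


Checking each pair (does one codeword prefix another?):
  F='00' vs E='01': no prefix
  F='00' vs C='1': no prefix
  E='01' vs F='00': no prefix
  E='01' vs C='1': no prefix
  C='1' vs F='00': no prefix
  C='1' vs E='01': no prefix
No violation found over all pairs.

YES -- this is a valid prefix code. No codeword is a prefix of any other codeword.


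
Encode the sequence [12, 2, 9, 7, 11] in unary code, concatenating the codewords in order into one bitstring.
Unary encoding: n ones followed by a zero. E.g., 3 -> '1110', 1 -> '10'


Encode each number as n ones followed by a terminating 0:
  12 -> 1111111111110 (13 bits)
  2 -> 110 (3 bits)
  9 -> 1111111110 (10 bits)
  7 -> 11111110 (8 bits)
  11 -> 111111111110 (12 bits)
Total length = 13 + 3 + 10 + 8 + 12 = 46 bits.

Unary([12, 2, 9, 7, 11]) = 1111111111110110111111111011111110111111111110 (46 bits)


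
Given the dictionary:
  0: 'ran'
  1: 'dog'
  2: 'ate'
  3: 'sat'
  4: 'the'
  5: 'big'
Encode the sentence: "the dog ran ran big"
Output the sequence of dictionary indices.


Look up each word in the dictionary:
  'the' -> 4
  'dog' -> 1
  'ran' -> 0
  'ran' -> 0
  'big' -> 5

Encoded: [4, 1, 0, 0, 5]


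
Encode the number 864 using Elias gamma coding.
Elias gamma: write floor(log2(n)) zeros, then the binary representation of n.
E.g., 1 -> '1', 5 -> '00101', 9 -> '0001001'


num_bits = floor(log2(864)) + 1 = 10
leading_zeros = num_bits - 1 = 9
binary(864) = 1101100000

Elias gamma(864) = '000000000' + '1101100000' = 0000000001101100000 (19 bits)


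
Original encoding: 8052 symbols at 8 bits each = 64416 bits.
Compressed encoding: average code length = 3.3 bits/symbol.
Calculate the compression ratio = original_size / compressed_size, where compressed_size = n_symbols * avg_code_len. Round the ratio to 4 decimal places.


original_size = n_symbols * orig_bits = 8052 * 8 = 64416 bits
compressed_size = n_symbols * avg_code_len = 8052 * 3.3 = 26571.6 bits
ratio = original_size / compressed_size = 64416 / 26571.6 = 2.4242

Compression ratio = 2.4242


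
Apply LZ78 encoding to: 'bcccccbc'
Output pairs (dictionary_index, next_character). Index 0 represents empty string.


LZ78 encoding steps:
Dictionary: {0: ''}
Step 1: w='' (idx 0), next='b' -> output (0, 'b'), add 'b' as idx 1
Step 2: w='' (idx 0), next='c' -> output (0, 'c'), add 'c' as idx 2
Step 3: w='c' (idx 2), next='c' -> output (2, 'c'), add 'cc' as idx 3
Step 4: w='cc' (idx 3), next='b' -> output (3, 'b'), add 'ccb' as idx 4
Step 5: w='c' (idx 2), end of input -> output (2, '')


Encoded: [(0, 'b'), (0, 'c'), (2, 'c'), (3, 'b'), (2, '')]


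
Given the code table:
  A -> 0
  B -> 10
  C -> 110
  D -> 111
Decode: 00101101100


Decoding:
0 -> A
0 -> A
10 -> B
110 -> C
110 -> C
0 -> A


Result: AABCCA


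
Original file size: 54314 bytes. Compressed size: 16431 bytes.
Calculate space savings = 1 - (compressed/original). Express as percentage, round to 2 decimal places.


ratio = compressed/original = 16431/54314 = 0.302519
savings = 1 - ratio = 1 - 0.302519 = 0.697481
as a percentage: 0.697481 * 100 = 69.75%

Space savings = 1 - 16431/54314 = 69.75%


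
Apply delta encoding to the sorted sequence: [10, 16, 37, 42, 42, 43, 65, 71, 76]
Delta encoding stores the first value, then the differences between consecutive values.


First value: 10
Deltas:
  16 - 10 = 6
  37 - 16 = 21
  42 - 37 = 5
  42 - 42 = 0
  43 - 42 = 1
  65 - 43 = 22
  71 - 65 = 6
  76 - 71 = 5


Delta encoded: [10, 6, 21, 5, 0, 1, 22, 6, 5]


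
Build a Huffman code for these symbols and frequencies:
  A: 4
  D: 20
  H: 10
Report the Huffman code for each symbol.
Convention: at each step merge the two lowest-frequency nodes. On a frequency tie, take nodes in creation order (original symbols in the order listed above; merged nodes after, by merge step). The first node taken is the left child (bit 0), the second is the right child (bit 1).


Huffman tree construction:
Step 1: Merge A(4) + H(10) = 14
Step 2: Merge (A+H)(14) + D(20) = 34
Read each symbol's code off the tree from the root (left child = 0, right child = 1).

Codes:
  A: 00 (length 2)
  D: 1 (length 1)
  H: 01 (length 2)
Average code length: 48/34 = 1.4118 bits/symbol


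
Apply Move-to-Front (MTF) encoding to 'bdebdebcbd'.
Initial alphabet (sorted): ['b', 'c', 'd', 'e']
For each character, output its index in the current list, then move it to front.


MTF encoding:
'b': index 0 in ['b', 'c', 'd', 'e'] -> ['b', 'c', 'd', 'e']
'd': index 2 in ['b', 'c', 'd', 'e'] -> ['d', 'b', 'c', 'e']
'e': index 3 in ['d', 'b', 'c', 'e'] -> ['e', 'd', 'b', 'c']
'b': index 2 in ['e', 'd', 'b', 'c'] -> ['b', 'e', 'd', 'c']
'd': index 2 in ['b', 'e', 'd', 'c'] -> ['d', 'b', 'e', 'c']
'e': index 2 in ['d', 'b', 'e', 'c'] -> ['e', 'd', 'b', 'c']
'b': index 2 in ['e', 'd', 'b', 'c'] -> ['b', 'e', 'd', 'c']
'c': index 3 in ['b', 'e', 'd', 'c'] -> ['c', 'b', 'e', 'd']
'b': index 1 in ['c', 'b', 'e', 'd'] -> ['b', 'c', 'e', 'd']
'd': index 3 in ['b', 'c', 'e', 'd'] -> ['d', 'b', 'c', 'e']


Output: [0, 2, 3, 2, 2, 2, 2, 3, 1, 3]


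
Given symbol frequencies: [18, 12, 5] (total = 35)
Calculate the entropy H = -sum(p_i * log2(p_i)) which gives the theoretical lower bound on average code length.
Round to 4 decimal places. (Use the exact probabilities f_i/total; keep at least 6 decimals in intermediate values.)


Per-symbol terms -p_i * log2(p_i) with p_i = f_i/35:
  p = 18/35 = 0.514286: log2(p) = -0.959358, -p*log2(p) = 0.493384
  p = 12/35 = 0.342857: log2(p) = -1.544321, -p*log2(p) = 0.529481
  p = 5/35 = 0.142857: log2(p) = -2.807355, -p*log2(p) = 0.401051
H = 0.493384 + 0.529481 + 0.401051 = 1.423916

H = 1.4239 bits/symbol


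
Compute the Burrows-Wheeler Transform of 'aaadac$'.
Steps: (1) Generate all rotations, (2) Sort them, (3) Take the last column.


Rotations (sorted):
  0: $aaadac -> last char: c
  1: aaadac$ -> last char: $
  2: aadac$a -> last char: a
  3: ac$aaad -> last char: d
  4: adac$aa -> last char: a
  5: c$aaada -> last char: a
  6: dac$aaa -> last char: a


BWT = c$adaaa


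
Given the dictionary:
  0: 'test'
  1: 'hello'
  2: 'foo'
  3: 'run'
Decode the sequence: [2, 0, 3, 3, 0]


Look up each index in the dictionary:
  2 -> 'foo'
  0 -> 'test'
  3 -> 'run'
  3 -> 'run'
  0 -> 'test'

Decoded: "foo test run run test"


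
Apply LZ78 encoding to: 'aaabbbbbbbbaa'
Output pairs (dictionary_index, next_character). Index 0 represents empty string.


LZ78 encoding steps:
Dictionary: {0: ''}
Step 1: w='' (idx 0), next='a' -> output (0, 'a'), add 'a' as idx 1
Step 2: w='a' (idx 1), next='a' -> output (1, 'a'), add 'aa' as idx 2
Step 3: w='' (idx 0), next='b' -> output (0, 'b'), add 'b' as idx 3
Step 4: w='b' (idx 3), next='b' -> output (3, 'b'), add 'bb' as idx 4
Step 5: w='bb' (idx 4), next='b' -> output (4, 'b'), add 'bbb' as idx 5
Step 6: w='bb' (idx 4), next='a' -> output (4, 'a'), add 'bba' as idx 6
Step 7: w='a' (idx 1), end of input -> output (1, '')


Encoded: [(0, 'a'), (1, 'a'), (0, 'b'), (3, 'b'), (4, 'b'), (4, 'a'), (1, '')]


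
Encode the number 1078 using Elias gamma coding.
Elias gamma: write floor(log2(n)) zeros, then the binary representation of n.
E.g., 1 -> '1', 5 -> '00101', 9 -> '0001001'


num_bits = floor(log2(1078)) + 1 = 11
leading_zeros = num_bits - 1 = 10
binary(1078) = 10000110110

Elias gamma(1078) = '0000000000' + '10000110110' = 000000000010000110110 (21 bits)


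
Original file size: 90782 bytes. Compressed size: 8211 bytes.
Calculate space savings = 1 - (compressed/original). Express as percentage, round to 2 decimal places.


ratio = compressed/original = 8211/90782 = 0.090447
savings = 1 - ratio = 1 - 0.090447 = 0.909553
as a percentage: 0.909553 * 100 = 90.96%

Space savings = 1 - 8211/90782 = 90.96%


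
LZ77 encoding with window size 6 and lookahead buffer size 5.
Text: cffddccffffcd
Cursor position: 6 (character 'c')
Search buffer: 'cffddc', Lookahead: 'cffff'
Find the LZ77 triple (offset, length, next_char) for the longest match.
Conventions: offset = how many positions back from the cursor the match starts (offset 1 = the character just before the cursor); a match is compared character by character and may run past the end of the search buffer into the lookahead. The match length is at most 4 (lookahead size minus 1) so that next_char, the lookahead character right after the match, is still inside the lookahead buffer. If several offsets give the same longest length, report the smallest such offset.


Try each offset into the search buffer:
  offset=1 (pos 5, char 'c'): match length 1
  offset=2 (pos 4, char 'd'): match length 0
  offset=3 (pos 3, char 'd'): match length 0
  offset=4 (pos 2, char 'f'): match length 0
  offset=5 (pos 1, char 'f'): match length 0
  offset=6 (pos 0, char 'c'): match length 3
Longest match has length 3 at offset 6.
next_char = character at position 6 + 3 = 9 -> 'f'

Best match: offset=6, length=3 (matching 'cff' starting at position 0)
LZ77 triple: (6, 3, 'f')


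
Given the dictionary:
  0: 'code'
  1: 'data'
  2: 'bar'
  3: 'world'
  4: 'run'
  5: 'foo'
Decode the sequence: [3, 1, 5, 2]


Look up each index in the dictionary:
  3 -> 'world'
  1 -> 'data'
  5 -> 'foo'
  2 -> 'bar'

Decoded: "world data foo bar"


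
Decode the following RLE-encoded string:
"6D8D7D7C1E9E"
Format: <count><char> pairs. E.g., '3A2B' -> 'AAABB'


Expanding each <count><char> pair:
  6D -> 'DDDDDD'
  8D -> 'DDDDDDDD'
  7D -> 'DDDDDDD'
  7C -> 'CCCCCCC'
  1E -> 'E'
  9E -> 'EEEEEEEEE'

Decoded = DDDDDDDDDDDDDDDDDDDDDCCCCCCCEEEEEEEEEE


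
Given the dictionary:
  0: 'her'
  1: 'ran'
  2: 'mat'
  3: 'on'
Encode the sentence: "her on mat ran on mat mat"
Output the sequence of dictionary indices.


Look up each word in the dictionary:
  'her' -> 0
  'on' -> 3
  'mat' -> 2
  'ran' -> 1
  'on' -> 3
  'mat' -> 2
  'mat' -> 2

Encoded: [0, 3, 2, 1, 3, 2, 2]


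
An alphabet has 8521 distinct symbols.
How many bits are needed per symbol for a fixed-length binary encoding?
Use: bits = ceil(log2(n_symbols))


log2(8521) = 13.0568
Bracket: 2^13 = 8192 < 8521 <= 2^14 = 16384
So ceil(log2(8521)) = 14

bits = ceil(log2(8521)) = ceil(13.0568) = 14 bits


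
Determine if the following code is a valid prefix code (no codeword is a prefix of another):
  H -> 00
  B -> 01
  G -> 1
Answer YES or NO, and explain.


Checking each pair (does one codeword prefix another?):
  H='00' vs B='01': no prefix
  H='00' vs G='1': no prefix
  B='01' vs H='00': no prefix
  B='01' vs G='1': no prefix
  G='1' vs H='00': no prefix
  G='1' vs B='01': no prefix
No violation found over all pairs.

YES -- this is a valid prefix code. No codeword is a prefix of any other codeword.


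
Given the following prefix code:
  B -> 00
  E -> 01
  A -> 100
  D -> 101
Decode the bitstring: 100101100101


Decoding step by step:
Bits 100 -> A
Bits 101 -> D
Bits 100 -> A
Bits 101 -> D


Decoded message: ADAD


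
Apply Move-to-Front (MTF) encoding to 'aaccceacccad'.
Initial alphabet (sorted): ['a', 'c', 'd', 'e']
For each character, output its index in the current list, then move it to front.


MTF encoding:
'a': index 0 in ['a', 'c', 'd', 'e'] -> ['a', 'c', 'd', 'e']
'a': index 0 in ['a', 'c', 'd', 'e'] -> ['a', 'c', 'd', 'e']
'c': index 1 in ['a', 'c', 'd', 'e'] -> ['c', 'a', 'd', 'e']
'c': index 0 in ['c', 'a', 'd', 'e'] -> ['c', 'a', 'd', 'e']
'c': index 0 in ['c', 'a', 'd', 'e'] -> ['c', 'a', 'd', 'e']
'e': index 3 in ['c', 'a', 'd', 'e'] -> ['e', 'c', 'a', 'd']
'a': index 2 in ['e', 'c', 'a', 'd'] -> ['a', 'e', 'c', 'd']
'c': index 2 in ['a', 'e', 'c', 'd'] -> ['c', 'a', 'e', 'd']
'c': index 0 in ['c', 'a', 'e', 'd'] -> ['c', 'a', 'e', 'd']
'c': index 0 in ['c', 'a', 'e', 'd'] -> ['c', 'a', 'e', 'd']
'a': index 1 in ['c', 'a', 'e', 'd'] -> ['a', 'c', 'e', 'd']
'd': index 3 in ['a', 'c', 'e', 'd'] -> ['d', 'a', 'c', 'e']


Output: [0, 0, 1, 0, 0, 3, 2, 2, 0, 0, 1, 3]


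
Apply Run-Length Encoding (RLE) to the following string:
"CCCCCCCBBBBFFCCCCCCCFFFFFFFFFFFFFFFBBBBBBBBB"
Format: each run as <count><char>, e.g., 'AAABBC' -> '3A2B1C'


Scanning runs left to right:
  i=0: run of 'C' x 7 -> '7C'
  i=7: run of 'B' x 4 -> '4B'
  i=11: run of 'F' x 2 -> '2F'
  i=13: run of 'C' x 7 -> '7C'
  i=20: run of 'F' x 15 -> '15F'
  i=35: run of 'B' x 9 -> '9B'

RLE = 7C4B2F7C15F9B


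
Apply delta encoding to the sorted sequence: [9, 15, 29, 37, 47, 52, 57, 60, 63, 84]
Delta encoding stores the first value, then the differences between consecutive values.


First value: 9
Deltas:
  15 - 9 = 6
  29 - 15 = 14
  37 - 29 = 8
  47 - 37 = 10
  52 - 47 = 5
  57 - 52 = 5
  60 - 57 = 3
  63 - 60 = 3
  84 - 63 = 21


Delta encoded: [9, 6, 14, 8, 10, 5, 5, 3, 3, 21]


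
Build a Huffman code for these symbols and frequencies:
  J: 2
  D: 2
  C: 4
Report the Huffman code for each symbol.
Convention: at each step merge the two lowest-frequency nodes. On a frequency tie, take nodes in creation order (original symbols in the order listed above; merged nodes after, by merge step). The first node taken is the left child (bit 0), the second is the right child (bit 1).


Huffman tree construction:
Step 1: Merge J(2) + D(2) = 4
Step 2: Merge C(4) + (J+D)(4) = 8
Read each symbol's code off the tree from the root (left child = 0, right child = 1).

Codes:
  J: 10 (length 2)
  D: 11 (length 2)
  C: 0 (length 1)
Average code length: 12/8 = 1.5000 bits/symbol


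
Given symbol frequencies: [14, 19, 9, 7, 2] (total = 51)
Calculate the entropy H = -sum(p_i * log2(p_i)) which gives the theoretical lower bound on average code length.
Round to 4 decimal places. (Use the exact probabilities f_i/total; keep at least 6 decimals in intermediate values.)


Per-symbol terms -p_i * log2(p_i) with p_i = f_i/51:
  p = 14/51 = 0.274510: log2(p) = -1.865070, -p*log2(p) = 0.511980
  p = 19/51 = 0.372549: log2(p) = -1.424498, -p*log2(p) = 0.530695
  p = 9/51 = 0.176471: log2(p) = -2.502500, -p*log2(p) = 0.441618
  p = 7/51 = 0.137255: log2(p) = -2.865070, -p*log2(p) = 0.393245
  p = 2/51 = 0.039216: log2(p) = -4.672425, -p*log2(p) = 0.183232
H = 0.511980 + 0.530695 + 0.441618 + 0.393245 + 0.183232 = 2.060770

H = 2.0608 bits/symbol


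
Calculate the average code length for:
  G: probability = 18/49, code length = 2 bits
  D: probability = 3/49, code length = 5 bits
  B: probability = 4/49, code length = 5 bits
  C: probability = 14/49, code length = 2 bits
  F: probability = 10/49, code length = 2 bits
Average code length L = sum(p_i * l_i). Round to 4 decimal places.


Weighted contributions p_i * l_i:
  G: (18/49) * 2 = 36/49
  D: (3/49) * 5 = 15/49
  B: (4/49) * 5 = 20/49
  C: (14/49) * 2 = 28/49
  F: (10/49) * 2 = 20/49
Sum = (36 + 15 + 20 + 28 + 20)/49 = 119/49

L = 119/49 = 2.4286 bits/symbol


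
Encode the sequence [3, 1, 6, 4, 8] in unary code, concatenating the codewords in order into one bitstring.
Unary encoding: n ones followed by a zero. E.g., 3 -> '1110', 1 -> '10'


Encode each number as n ones followed by a terminating 0:
  3 -> 1110 (4 bits)
  1 -> 10 (2 bits)
  6 -> 1111110 (7 bits)
  4 -> 11110 (5 bits)
  8 -> 111111110 (9 bits)
Total length = 4 + 2 + 7 + 5 + 9 = 27 bits.

Unary([3, 1, 6, 4, 8]) = 111010111111011110111111110 (27 bits)


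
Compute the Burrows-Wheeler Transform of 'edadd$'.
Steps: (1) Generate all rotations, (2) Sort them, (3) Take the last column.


Rotations (sorted):
  0: $edadd -> last char: d
  1: add$ed -> last char: d
  2: d$edad -> last char: d
  3: dadd$e -> last char: e
  4: dd$eda -> last char: a
  5: edadd$ -> last char: $


BWT = dddea$


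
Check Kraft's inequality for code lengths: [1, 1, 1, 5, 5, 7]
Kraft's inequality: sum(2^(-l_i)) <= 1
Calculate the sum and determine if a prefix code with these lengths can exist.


Sum = 2^(-1) + 2^(-1) + 2^(-1) + 2^(-5) + 2^(-5) + 2^(-7)
    = 0.5 + 0.5 + 0.5 + 0.03125 + 0.03125 + 0.0078125
    = 201/128 = 1.5703125
Since 1.5703125 > 1, Kraft's inequality is NOT satisfied.
A prefix code with these lengths CANNOT exist.

Kraft sum = 1.5703125. Not satisfied.


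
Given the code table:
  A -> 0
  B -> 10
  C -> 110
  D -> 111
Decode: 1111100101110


Decoding:
111 -> D
110 -> C
0 -> A
10 -> B
111 -> D
0 -> A


Result: DCABDA


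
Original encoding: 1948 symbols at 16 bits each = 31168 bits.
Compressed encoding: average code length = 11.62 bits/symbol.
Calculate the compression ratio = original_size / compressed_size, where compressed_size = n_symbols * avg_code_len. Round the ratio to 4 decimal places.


original_size = n_symbols * orig_bits = 1948 * 16 = 31168 bits
compressed_size = n_symbols * avg_code_len = 1948 * 11.62 = 22635.76 bits
ratio = original_size / compressed_size = 31168 / 22635.76 = 1.3769

Compression ratio = 1.3769


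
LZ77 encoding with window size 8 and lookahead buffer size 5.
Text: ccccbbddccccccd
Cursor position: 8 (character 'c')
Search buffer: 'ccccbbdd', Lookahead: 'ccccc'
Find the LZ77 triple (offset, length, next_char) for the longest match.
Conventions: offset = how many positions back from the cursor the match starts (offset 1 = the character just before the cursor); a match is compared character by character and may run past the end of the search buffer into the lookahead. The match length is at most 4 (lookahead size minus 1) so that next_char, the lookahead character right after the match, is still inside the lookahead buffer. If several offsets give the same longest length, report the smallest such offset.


Try each offset into the search buffer:
  offset=1 (pos 7, char 'd'): match length 0
  offset=2 (pos 6, char 'd'): match length 0
  offset=3 (pos 5, char 'b'): match length 0
  offset=4 (pos 4, char 'b'): match length 0
  offset=5 (pos 3, char 'c'): match length 1
  offset=6 (pos 2, char 'c'): match length 2
  offset=7 (pos 1, char 'c'): match length 3
  offset=8 (pos 0, char 'c'): match length 4
Longest match has length 4 at offset 8.
next_char = character at position 8 + 4 = 12 -> 'c'

Best match: offset=8, length=4 (matching 'cccc' starting at position 0)
LZ77 triple: (8, 4, 'c')


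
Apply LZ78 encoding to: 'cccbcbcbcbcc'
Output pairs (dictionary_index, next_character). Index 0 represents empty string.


LZ78 encoding steps:
Dictionary: {0: ''}
Step 1: w='' (idx 0), next='c' -> output (0, 'c'), add 'c' as idx 1
Step 2: w='c' (idx 1), next='c' -> output (1, 'c'), add 'cc' as idx 2
Step 3: w='' (idx 0), next='b' -> output (0, 'b'), add 'b' as idx 3
Step 4: w='c' (idx 1), next='b' -> output (1, 'b'), add 'cb' as idx 4
Step 5: w='cb' (idx 4), next='c' -> output (4, 'c'), add 'cbc' as idx 5
Step 6: w='b' (idx 3), next='c' -> output (3, 'c'), add 'bc' as idx 6
Step 7: w='c' (idx 1), end of input -> output (1, '')


Encoded: [(0, 'c'), (1, 'c'), (0, 'b'), (1, 'b'), (4, 'c'), (3, 'c'), (1, '')]


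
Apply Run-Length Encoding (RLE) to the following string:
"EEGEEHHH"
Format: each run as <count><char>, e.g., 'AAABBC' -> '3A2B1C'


Scanning runs left to right:
  i=0: run of 'E' x 2 -> '2E'
  i=2: run of 'G' x 1 -> '1G'
  i=3: run of 'E' x 2 -> '2E'
  i=5: run of 'H' x 3 -> '3H'

RLE = 2E1G2E3H


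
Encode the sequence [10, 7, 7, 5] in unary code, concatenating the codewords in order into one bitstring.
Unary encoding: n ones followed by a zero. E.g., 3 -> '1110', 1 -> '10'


Encode each number as n ones followed by a terminating 0:
  10 -> 11111111110 (11 bits)
  7 -> 11111110 (8 bits)
  7 -> 11111110 (8 bits)
  5 -> 111110 (6 bits)
Total length = 11 + 8 + 8 + 6 = 33 bits.

Unary([10, 7, 7, 5]) = 111111111101111111011111110111110 (33 bits)


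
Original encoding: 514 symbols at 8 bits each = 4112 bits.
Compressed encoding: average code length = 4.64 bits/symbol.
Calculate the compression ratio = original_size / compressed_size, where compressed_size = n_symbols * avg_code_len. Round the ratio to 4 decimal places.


original_size = n_symbols * orig_bits = 514 * 8 = 4112 bits
compressed_size = n_symbols * avg_code_len = 514 * 4.64 = 2384.96 bits
ratio = original_size / compressed_size = 4112 / 2384.96 = 1.7241

Compression ratio = 1.7241


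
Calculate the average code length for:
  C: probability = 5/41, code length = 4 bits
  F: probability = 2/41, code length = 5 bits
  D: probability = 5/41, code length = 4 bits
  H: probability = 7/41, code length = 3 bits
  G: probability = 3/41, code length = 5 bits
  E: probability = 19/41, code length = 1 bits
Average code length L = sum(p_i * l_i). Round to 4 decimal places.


Weighted contributions p_i * l_i:
  C: (5/41) * 4 = 20/41
  F: (2/41) * 5 = 10/41
  D: (5/41) * 4 = 20/41
  H: (7/41) * 3 = 21/41
  G: (3/41) * 5 = 15/41
  E: (19/41) * 1 = 19/41
Sum = (20 + 10 + 20 + 21 + 15 + 19)/41 = 105/41

L = 105/41 = 2.5610 bits/symbol


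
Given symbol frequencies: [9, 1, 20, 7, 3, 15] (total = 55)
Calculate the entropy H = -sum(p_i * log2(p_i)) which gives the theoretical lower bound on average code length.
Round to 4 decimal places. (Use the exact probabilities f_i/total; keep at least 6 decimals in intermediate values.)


Per-symbol terms -p_i * log2(p_i) with p_i = f_i/55:
  p = 9/55 = 0.163636: log2(p) = -2.611435, -p*log2(p) = 0.427326
  p = 1/55 = 0.018182: log2(p) = -5.781360, -p*log2(p) = 0.105116
  p = 20/55 = 0.363636: log2(p) = -1.459432, -p*log2(p) = 0.530702
  p = 7/55 = 0.127273: log2(p) = -2.974005, -p*log2(p) = 0.378510
  p = 3/55 = 0.054545: log2(p) = -4.196397, -p*log2(p) = 0.228894
  p = 15/55 = 0.272727: log2(p) = -1.874469, -p*log2(p) = 0.511219
H = 0.427326 + 0.105116 + 0.530702 + 0.378510 + 0.228894 + 0.511219 = 2.181767

H = 2.1818 bits/symbol


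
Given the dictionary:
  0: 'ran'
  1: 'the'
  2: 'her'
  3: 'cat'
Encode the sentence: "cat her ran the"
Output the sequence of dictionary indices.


Look up each word in the dictionary:
  'cat' -> 3
  'her' -> 2
  'ran' -> 0
  'the' -> 1

Encoded: [3, 2, 0, 1]


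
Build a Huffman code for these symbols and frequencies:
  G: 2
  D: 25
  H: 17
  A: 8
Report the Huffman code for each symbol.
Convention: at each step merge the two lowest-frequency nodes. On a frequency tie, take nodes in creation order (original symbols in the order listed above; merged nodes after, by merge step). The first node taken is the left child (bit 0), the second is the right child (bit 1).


Huffman tree construction:
Step 1: Merge G(2) + A(8) = 10
Step 2: Merge (G+A)(10) + H(17) = 27
Step 3: Merge D(25) + ((G+A)+H)(27) = 52
Read each symbol's code off the tree from the root (left child = 0, right child = 1).

Codes:
  G: 100 (length 3)
  D: 0 (length 1)
  H: 11 (length 2)
  A: 101 (length 3)
Average code length: 89/52 = 1.7115 bits/symbol


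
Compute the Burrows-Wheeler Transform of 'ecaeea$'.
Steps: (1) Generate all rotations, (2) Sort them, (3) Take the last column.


Rotations (sorted):
  0: $ecaeea -> last char: a
  1: a$ecaee -> last char: e
  2: aeea$ec -> last char: c
  3: caeea$e -> last char: e
  4: ea$ecae -> last char: e
  5: ecaeea$ -> last char: $
  6: eea$eca -> last char: a


BWT = aecee$a


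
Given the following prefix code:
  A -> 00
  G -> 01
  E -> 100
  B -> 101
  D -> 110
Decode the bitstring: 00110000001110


Decoding step by step:
Bits 00 -> A
Bits 110 -> D
Bits 00 -> A
Bits 00 -> A
Bits 01 -> G
Bits 110 -> D


Decoded message: ADAAGD


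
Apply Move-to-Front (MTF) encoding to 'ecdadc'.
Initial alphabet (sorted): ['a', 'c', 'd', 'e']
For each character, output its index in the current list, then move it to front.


MTF encoding:
'e': index 3 in ['a', 'c', 'd', 'e'] -> ['e', 'a', 'c', 'd']
'c': index 2 in ['e', 'a', 'c', 'd'] -> ['c', 'e', 'a', 'd']
'd': index 3 in ['c', 'e', 'a', 'd'] -> ['d', 'c', 'e', 'a']
'a': index 3 in ['d', 'c', 'e', 'a'] -> ['a', 'd', 'c', 'e']
'd': index 1 in ['a', 'd', 'c', 'e'] -> ['d', 'a', 'c', 'e']
'c': index 2 in ['d', 'a', 'c', 'e'] -> ['c', 'd', 'a', 'e']


Output: [3, 2, 3, 3, 1, 2]


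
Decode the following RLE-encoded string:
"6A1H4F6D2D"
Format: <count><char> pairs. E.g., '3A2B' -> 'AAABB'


Expanding each <count><char> pair:
  6A -> 'AAAAAA'
  1H -> 'H'
  4F -> 'FFFF'
  6D -> 'DDDDDD'
  2D -> 'DD'

Decoded = AAAAAAHFFFFDDDDDDDD


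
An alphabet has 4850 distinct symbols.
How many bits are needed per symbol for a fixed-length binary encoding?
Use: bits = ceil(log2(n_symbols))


log2(4850) = 12.2438
Bracket: 2^12 = 4096 < 4850 <= 2^13 = 8192
So ceil(log2(4850)) = 13

bits = ceil(log2(4850)) = ceil(12.2438) = 13 bits


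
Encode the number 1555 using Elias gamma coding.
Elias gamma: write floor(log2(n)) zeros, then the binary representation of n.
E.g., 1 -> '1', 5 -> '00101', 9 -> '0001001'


num_bits = floor(log2(1555)) + 1 = 11
leading_zeros = num_bits - 1 = 10
binary(1555) = 11000010011

Elias gamma(1555) = '0000000000' + '11000010011' = 000000000011000010011 (21 bits)


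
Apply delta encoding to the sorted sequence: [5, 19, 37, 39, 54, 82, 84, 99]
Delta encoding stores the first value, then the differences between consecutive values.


First value: 5
Deltas:
  19 - 5 = 14
  37 - 19 = 18
  39 - 37 = 2
  54 - 39 = 15
  82 - 54 = 28
  84 - 82 = 2
  99 - 84 = 15


Delta encoded: [5, 14, 18, 2, 15, 28, 2, 15]


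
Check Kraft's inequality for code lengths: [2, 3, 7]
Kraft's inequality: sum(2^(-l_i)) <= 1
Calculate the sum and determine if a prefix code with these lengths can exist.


Sum = 2^(-2) + 2^(-3) + 2^(-7)
    = 0.25 + 0.125 + 0.0078125
    = 49/128 = 0.3828125
Since 0.3828125 <= 1, Kraft's inequality IS satisfied.
A prefix code with these lengths CAN exist.

Kraft sum = 0.3828125. Satisfied.


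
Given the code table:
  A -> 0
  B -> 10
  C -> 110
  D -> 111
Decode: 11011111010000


Decoding:
110 -> C
111 -> D
110 -> C
10 -> B
0 -> A
0 -> A
0 -> A


Result: CDCBAAA


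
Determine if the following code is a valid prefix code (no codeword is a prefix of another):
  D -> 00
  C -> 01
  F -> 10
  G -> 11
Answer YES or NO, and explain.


Checking each pair (does one codeword prefix another?):
  D='00' vs C='01': no prefix
  D='00' vs F='10': no prefix
  D='00' vs G='11': no prefix
  C='01' vs D='00': no prefix
  C='01' vs F='10': no prefix
  C='01' vs G='11': no prefix
  F='10' vs D='00': no prefix
  F='10' vs C='01': no prefix
  F='10' vs G='11': no prefix
  G='11' vs D='00': no prefix
  G='11' vs C='01': no prefix
  G='11' vs F='10': no prefix
No violation found over all pairs.

YES -- this is a valid prefix code. No codeword is a prefix of any other codeword.


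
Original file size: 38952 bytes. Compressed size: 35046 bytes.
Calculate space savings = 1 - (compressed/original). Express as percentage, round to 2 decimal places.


ratio = compressed/original = 35046/38952 = 0.899723
savings = 1 - ratio = 1 - 0.899723 = 0.100277
as a percentage: 0.100277 * 100 = 10.03%

Space savings = 1 - 35046/38952 = 10.03%


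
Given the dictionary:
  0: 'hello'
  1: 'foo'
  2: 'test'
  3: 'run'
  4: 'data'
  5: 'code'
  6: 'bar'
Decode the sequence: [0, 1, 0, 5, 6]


Look up each index in the dictionary:
  0 -> 'hello'
  1 -> 'foo'
  0 -> 'hello'
  5 -> 'code'
  6 -> 'bar'

Decoded: "hello foo hello code bar"


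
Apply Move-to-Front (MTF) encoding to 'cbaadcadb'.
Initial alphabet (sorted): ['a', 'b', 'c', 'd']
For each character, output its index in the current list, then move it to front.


MTF encoding:
'c': index 2 in ['a', 'b', 'c', 'd'] -> ['c', 'a', 'b', 'd']
'b': index 2 in ['c', 'a', 'b', 'd'] -> ['b', 'c', 'a', 'd']
'a': index 2 in ['b', 'c', 'a', 'd'] -> ['a', 'b', 'c', 'd']
'a': index 0 in ['a', 'b', 'c', 'd'] -> ['a', 'b', 'c', 'd']
'd': index 3 in ['a', 'b', 'c', 'd'] -> ['d', 'a', 'b', 'c']
'c': index 3 in ['d', 'a', 'b', 'c'] -> ['c', 'd', 'a', 'b']
'a': index 2 in ['c', 'd', 'a', 'b'] -> ['a', 'c', 'd', 'b']
'd': index 2 in ['a', 'c', 'd', 'b'] -> ['d', 'a', 'c', 'b']
'b': index 3 in ['d', 'a', 'c', 'b'] -> ['b', 'd', 'a', 'c']


Output: [2, 2, 2, 0, 3, 3, 2, 2, 3]


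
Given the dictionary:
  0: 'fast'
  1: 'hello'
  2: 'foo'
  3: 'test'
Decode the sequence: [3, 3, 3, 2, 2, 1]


Look up each index in the dictionary:
  3 -> 'test'
  3 -> 'test'
  3 -> 'test'
  2 -> 'foo'
  2 -> 'foo'
  1 -> 'hello'

Decoded: "test test test foo foo hello"


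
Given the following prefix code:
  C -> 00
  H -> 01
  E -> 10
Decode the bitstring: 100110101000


Decoding step by step:
Bits 10 -> E
Bits 01 -> H
Bits 10 -> E
Bits 10 -> E
Bits 10 -> E
Bits 00 -> C


Decoded message: EHEEEC


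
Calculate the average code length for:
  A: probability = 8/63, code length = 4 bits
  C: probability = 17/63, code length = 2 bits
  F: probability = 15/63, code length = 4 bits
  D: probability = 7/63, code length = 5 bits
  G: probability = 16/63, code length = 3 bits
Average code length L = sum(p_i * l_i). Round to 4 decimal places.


Weighted contributions p_i * l_i:
  A: (8/63) * 4 = 32/63
  C: (17/63) * 2 = 34/63
  F: (15/63) * 4 = 60/63
  D: (7/63) * 5 = 35/63
  G: (16/63) * 3 = 48/63
Sum = (32 + 34 + 60 + 35 + 48)/63 = 209/63

L = 209/63 = 3.3175 bits/symbol


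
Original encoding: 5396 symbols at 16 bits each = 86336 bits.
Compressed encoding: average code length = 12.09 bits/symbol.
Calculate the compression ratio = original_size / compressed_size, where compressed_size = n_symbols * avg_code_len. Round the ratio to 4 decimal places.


original_size = n_symbols * orig_bits = 5396 * 16 = 86336 bits
compressed_size = n_symbols * avg_code_len = 5396 * 12.09 = 65237.64 bits
ratio = original_size / compressed_size = 86336 / 65237.64 = 1.3234

Compression ratio = 1.3234


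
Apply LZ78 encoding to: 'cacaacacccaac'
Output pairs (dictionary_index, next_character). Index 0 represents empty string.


LZ78 encoding steps:
Dictionary: {0: ''}
Step 1: w='' (idx 0), next='c' -> output (0, 'c'), add 'c' as idx 1
Step 2: w='' (idx 0), next='a' -> output (0, 'a'), add 'a' as idx 2
Step 3: w='c' (idx 1), next='a' -> output (1, 'a'), add 'ca' as idx 3
Step 4: w='a' (idx 2), next='c' -> output (2, 'c'), add 'ac' as idx 4
Step 5: w='ac' (idx 4), next='c' -> output (4, 'c'), add 'acc' as idx 5
Step 6: w='ca' (idx 3), next='a' -> output (3, 'a'), add 'caa' as idx 6
Step 7: w='c' (idx 1), end of input -> output (1, '')


Encoded: [(0, 'c'), (0, 'a'), (1, 'a'), (2, 'c'), (4, 'c'), (3, 'a'), (1, '')]


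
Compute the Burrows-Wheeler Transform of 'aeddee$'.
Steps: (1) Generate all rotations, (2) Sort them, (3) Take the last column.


Rotations (sorted):
  0: $aeddee -> last char: e
  1: aeddee$ -> last char: $
  2: ddee$ae -> last char: e
  3: dee$aed -> last char: d
  4: e$aedde -> last char: e
  5: eddee$a -> last char: a
  6: ee$aedd -> last char: d


BWT = e$edead


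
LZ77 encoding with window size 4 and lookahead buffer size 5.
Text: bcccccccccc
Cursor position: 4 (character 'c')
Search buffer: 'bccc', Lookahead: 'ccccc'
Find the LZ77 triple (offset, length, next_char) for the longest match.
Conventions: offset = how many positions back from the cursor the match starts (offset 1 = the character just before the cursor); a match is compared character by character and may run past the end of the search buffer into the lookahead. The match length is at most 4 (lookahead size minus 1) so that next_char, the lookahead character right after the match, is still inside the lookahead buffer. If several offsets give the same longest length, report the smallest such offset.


Try each offset into the search buffer:
  offset=1 (pos 3, char 'c'): match length 4
  offset=2 (pos 2, char 'c'): match length 4
  offset=3 (pos 1, char 'c'): match length 4
  offset=4 (pos 0, char 'b'): match length 0
Longest match has length 4, found at offsets 1, 2, 3; take the smallest, offset 1.
next_char = character at position 4 + 4 = 8 -> 'c'

Best match: offset=1, length=4 (matching 'cccc' starting at position 3)
LZ77 triple: (1, 4, 'c')


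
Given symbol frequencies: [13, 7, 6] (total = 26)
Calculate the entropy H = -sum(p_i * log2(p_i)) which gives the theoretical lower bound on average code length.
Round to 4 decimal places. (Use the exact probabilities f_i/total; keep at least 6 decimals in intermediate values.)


Per-symbol terms -p_i * log2(p_i) with p_i = f_i/26:
  p = 13/26 = 0.500000: log2(p) = -1.000000, -p*log2(p) = 0.500000
  p = 7/26 = 0.269231: log2(p) = -1.893085, -p*log2(p) = 0.509677
  p = 6/26 = 0.230769: log2(p) = -2.115477, -p*log2(p) = 0.488187
H = 0.500000 + 0.509677 + 0.488187 = 1.497864

H = 1.4979 bits/symbol
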